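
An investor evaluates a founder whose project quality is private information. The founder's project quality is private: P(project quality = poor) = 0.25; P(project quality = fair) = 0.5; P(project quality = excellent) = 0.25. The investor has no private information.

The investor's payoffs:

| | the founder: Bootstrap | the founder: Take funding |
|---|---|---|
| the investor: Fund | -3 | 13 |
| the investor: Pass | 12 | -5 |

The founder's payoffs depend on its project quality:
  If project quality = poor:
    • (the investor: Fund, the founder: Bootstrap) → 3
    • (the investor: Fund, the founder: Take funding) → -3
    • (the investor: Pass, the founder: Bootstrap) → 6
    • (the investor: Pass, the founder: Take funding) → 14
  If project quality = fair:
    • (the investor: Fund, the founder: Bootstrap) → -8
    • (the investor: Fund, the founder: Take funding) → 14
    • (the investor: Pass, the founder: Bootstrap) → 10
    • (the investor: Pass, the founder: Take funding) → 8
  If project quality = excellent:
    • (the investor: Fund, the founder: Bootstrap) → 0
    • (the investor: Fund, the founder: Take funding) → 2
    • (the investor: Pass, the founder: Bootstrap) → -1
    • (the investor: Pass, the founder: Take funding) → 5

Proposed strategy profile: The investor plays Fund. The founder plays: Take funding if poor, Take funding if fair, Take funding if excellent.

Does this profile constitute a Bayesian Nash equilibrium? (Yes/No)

The investor plays Fund: E[Fund] = 0.25·(13) + 0.5·(13) + 0.25·(13) = 13; E[Pass] = -5. Best-responding. ✓
The founder (project quality poor), facing Fund: Bootstrap gives 3, Take funding gives -3. Proposed Take funding is not best — profitable deviation exists. ✗
The founder (project quality fair), facing Fund: Bootstrap gives -8, Take funding gives 14. Proposed Take funding is best. ✓
The founder (project quality excellent), facing Fund: Bootstrap gives 0, Take funding gives 2. Proposed Take funding is best. ✓

No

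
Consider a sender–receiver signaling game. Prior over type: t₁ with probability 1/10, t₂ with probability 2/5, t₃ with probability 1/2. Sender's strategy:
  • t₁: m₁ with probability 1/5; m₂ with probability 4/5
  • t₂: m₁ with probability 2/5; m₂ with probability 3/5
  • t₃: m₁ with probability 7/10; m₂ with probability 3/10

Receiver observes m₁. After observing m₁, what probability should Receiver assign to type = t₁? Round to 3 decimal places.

P(m₁) = (1/10)·(1/5) + (2/5)·(2/5) + (1/2)·(7/10) = 53/100
P(t₁ | m₁) = ((1/10)·(1/5)) / (53/100) = (1/50) / (53/100) = 2/53

0.038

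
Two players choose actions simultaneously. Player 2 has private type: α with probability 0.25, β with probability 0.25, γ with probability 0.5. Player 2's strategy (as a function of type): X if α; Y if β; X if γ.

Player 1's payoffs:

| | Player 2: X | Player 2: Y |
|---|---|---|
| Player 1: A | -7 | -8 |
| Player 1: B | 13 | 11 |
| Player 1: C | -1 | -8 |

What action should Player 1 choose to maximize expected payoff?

E[A] = 0.25·(-7) + 0.25·(-8) + 0.5·(-7) = -7.25
E[B] = 0.25·(13) + 0.25·(11) + 0.5·(13) = 12.5
E[C] = 0.25·(-1) + 0.25·(-8) + 0.5·(-1) = -2.75
Best response: B (12.5 is the largest).

B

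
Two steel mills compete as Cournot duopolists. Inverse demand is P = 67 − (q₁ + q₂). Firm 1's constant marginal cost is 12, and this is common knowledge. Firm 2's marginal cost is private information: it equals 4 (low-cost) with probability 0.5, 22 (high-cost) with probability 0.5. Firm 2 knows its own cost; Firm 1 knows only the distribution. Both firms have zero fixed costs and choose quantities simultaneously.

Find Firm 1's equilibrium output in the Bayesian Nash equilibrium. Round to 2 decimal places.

Type-c best response for Firm 2: q₂(c) = (67 − c)/2 − q₁/2.
Firm 1 maximizes expected profit; its first-order condition is 67 − 2q₁ − E[q₂] − 12 = 0.
Substituting E[q₂] and solving: E[c₂] = 13, so q₁ = (67 − 2·12 + 13)/3 = 18.6667.

18.67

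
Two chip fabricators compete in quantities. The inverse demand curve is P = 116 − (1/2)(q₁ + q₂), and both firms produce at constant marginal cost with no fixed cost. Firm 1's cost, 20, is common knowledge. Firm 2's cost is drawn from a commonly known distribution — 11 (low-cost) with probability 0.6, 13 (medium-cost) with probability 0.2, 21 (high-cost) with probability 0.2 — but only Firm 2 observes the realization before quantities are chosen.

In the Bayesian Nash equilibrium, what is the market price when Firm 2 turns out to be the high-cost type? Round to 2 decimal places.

Type-c best response for Firm 2: q₂(c) = (116 − c) − q₁/2.
Firm 1 maximizes expected profit; its first-order condition is 116 − q₁ − (1/2)E[q₂] − 20 = 0.
Substituting E[q₂] and solving: E[c₂] = 13.4, so q₁ = (116 − 2·20 + 13.4)/(3/2) = 59.6.
q₂(high-cost) = 65.2, so P = 116 − (1/2)·(59.6 + 65.2) = 53.6.

53.60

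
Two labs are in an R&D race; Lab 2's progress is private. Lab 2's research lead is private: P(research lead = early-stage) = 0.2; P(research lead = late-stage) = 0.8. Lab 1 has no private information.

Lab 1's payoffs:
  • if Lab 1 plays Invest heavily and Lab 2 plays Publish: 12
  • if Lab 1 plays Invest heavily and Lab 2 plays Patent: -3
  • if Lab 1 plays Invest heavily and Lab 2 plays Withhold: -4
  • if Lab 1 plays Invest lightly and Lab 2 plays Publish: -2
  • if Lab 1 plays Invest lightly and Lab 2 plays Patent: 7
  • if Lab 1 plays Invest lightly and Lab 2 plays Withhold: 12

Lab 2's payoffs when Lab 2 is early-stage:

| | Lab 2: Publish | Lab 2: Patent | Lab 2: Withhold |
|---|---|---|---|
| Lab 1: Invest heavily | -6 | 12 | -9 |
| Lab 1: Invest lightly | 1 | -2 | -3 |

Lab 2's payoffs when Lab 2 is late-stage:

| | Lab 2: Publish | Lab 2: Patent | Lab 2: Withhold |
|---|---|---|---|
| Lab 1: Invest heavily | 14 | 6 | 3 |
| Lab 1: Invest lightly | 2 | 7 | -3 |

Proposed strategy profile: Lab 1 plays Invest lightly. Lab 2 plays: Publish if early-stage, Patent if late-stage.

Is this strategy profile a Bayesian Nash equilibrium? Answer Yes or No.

Lab 1 plays Invest lightly: E[Invest lightly] = 0.2·(-2) + 0.8·(7) = 5.2; E[Invest heavily] = 0. Best-responding. ✓
Lab 2 (research lead early-stage), facing Invest lightly: Publish gives 1, Patent gives -2, Withhold gives -3. Proposed Publish is best. ✓
Lab 2 (research lead late-stage), facing Invest lightly: Publish gives 2, Patent gives 7, Withhold gives -3. Proposed Patent is best. ✓

Yes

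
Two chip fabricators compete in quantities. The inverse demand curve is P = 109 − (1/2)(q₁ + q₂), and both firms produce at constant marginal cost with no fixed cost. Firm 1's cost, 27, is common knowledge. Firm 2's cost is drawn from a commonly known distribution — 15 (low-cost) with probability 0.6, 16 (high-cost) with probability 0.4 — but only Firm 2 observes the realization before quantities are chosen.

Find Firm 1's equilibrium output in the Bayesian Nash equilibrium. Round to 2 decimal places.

46.93

Type-c best response for Firm 2: q₂(c) = (109 − c) − q₁/2.
Firm 1 maximizes expected profit; its first-order condition is 109 − q₁ − (1/2)E[q₂] − 27 = 0.
Substituting E[q₂] and solving: E[c₂] = 15.4, so q₁ = (109 − 2·27 + 15.4)/(3/2) = 46.9333.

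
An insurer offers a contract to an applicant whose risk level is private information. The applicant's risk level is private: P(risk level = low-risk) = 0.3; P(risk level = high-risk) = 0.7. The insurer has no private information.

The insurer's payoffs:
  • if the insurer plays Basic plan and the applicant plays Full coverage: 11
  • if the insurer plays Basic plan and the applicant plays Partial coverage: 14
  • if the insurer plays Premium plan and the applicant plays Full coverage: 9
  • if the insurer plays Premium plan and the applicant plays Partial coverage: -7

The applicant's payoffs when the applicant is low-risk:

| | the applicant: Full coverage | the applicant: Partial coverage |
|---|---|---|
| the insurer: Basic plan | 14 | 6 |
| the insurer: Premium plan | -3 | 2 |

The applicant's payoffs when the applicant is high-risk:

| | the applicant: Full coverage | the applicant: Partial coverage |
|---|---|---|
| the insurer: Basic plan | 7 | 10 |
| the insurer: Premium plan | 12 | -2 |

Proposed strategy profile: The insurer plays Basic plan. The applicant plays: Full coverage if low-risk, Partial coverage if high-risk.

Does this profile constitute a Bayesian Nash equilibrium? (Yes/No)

A profile is a BNE iff every type of every player is best-responding given beliefs about the other side.
The insurer plays Basic plan: E[Basic plan] = 0.3·(11) + 0.7·(14) = 13.1; E[Premium plan] = -2.2. Best-responding. ✓
The applicant (risk level low-risk), facing Basic plan: Full coverage gives 14, Partial coverage gives 6. Proposed Full coverage is best. ✓
The applicant (risk level high-risk), facing Basic plan: Full coverage gives 7, Partial coverage gives 10. Proposed Partial coverage is best. ✓

Yes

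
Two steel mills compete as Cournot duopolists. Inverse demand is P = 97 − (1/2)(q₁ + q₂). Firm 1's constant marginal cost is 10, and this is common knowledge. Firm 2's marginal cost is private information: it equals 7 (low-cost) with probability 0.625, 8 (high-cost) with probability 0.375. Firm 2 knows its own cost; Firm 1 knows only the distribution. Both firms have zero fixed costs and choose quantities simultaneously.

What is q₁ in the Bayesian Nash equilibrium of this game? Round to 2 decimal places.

Firm 2 with cost c maximizes (97 − (1/2)(q₁+q₂) − c)·q₂, giving q₂(c) = (97 − c − (1/2)q₁).
E[c₂] = 0.625·7 + 0.375·8 = 7.375
Firm 1's FOC against E[q₂] yields q₁ = (97 − 2·10 + E[c₂])/(3/2) = (97 − 20 + 7.375)/(3/2) = 56.25.

56.25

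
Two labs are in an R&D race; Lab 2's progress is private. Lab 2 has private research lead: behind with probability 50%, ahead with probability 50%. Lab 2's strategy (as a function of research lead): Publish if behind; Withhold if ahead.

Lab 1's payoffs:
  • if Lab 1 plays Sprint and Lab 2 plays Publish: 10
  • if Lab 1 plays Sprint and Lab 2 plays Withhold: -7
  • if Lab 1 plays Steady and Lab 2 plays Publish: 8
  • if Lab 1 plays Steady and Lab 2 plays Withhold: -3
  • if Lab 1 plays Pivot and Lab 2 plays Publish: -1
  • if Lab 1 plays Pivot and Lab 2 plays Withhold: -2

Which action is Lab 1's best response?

E[Sprint] = 0.5·(10) + 0.5·(-7) = 1.5
E[Steady] = 0.5·(8) + 0.5·(-3) = 2.5
E[Pivot] = 0.5·(-1) + 0.5·(-2) = -1.5
Best response: Steady (2.5 is the largest).

Steady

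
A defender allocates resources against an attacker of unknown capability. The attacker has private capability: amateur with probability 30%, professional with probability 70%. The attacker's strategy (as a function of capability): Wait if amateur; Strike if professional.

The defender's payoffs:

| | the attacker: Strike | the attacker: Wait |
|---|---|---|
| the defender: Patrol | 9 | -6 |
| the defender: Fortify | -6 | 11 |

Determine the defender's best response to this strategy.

Patrol

E[Patrol] = 0.3·(-6) + 0.7·(9) = 4.5
E[Fortify] = 0.3·(11) + 0.7·(-6) = -0.9
Best response: Patrol (4.5 is the largest).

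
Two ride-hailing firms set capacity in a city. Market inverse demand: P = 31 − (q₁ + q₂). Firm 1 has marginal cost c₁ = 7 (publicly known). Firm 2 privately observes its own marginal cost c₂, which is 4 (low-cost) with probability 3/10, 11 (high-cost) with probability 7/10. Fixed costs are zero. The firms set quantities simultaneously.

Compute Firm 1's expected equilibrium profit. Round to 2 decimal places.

Type-c best response for Firm 2: q₂(c) = (31 − c)/2 − q₁/2.
Firm 1 maximizes expected profit; its first-order condition is 31 − 2q₁ − E[q₂] − 7 = 0.
Substituting E[q₂] and solving: E[c₂] = 8.9, so q₁ = (31 − 2·7 + 8.9)/3 = 8.63333.
E[P] = 31 − (q₁ + E[q₂]) = 15.6333; Firm 1's expected profit = (E[P] − 7)·q₁ = (15.6333 − 7)·8.63333 = 74.5344.

74.53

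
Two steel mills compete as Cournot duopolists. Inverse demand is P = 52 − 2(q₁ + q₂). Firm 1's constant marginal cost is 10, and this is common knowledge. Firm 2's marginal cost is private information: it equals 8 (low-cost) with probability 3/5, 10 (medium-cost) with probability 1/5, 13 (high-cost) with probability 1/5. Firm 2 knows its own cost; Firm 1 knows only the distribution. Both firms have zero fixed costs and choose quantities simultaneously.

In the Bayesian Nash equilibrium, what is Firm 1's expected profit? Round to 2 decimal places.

Each type of Firm 2 best-responds to q₁; Firm 1 best-responds to the expected q₂ over Firm 2's types.
Firm 2 with cost c maximizes (52 − 2(q₁+q₂) − c)·q₂, giving q₂(c) = (52 − c − 2q₁)/4.
E[c₂] = 3/5·8 + 1/5·10 + 1/5·13 = 9.4
Firm 1's FOC against E[q₂] yields q₁ = (52 − 2·10 + E[c₂])/6 = (52 − 20 + 9.4)/6 = 6.9.
E[P] = 52 − 2·(q₁ + E[q₂]) = 23.8; Firm 1's expected profit = (E[P] − 10)·q₁ = (23.8 − 10)·6.9 = 95.22.

95.22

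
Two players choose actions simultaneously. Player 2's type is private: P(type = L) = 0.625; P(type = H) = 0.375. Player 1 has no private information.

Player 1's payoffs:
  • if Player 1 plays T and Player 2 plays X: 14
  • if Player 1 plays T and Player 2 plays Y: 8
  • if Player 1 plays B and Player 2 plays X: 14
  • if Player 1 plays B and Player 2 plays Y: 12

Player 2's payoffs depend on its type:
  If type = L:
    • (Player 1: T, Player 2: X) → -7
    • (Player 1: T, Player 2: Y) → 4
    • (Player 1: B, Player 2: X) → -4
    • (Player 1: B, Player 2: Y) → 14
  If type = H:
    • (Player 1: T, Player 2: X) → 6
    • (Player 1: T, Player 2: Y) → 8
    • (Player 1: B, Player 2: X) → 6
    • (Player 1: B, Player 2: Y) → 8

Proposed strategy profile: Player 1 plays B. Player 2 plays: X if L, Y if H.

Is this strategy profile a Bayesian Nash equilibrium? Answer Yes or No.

No

Player 1 plays B: E[B] = 0.625·(14) + 0.375·(12) = 13.25; E[T] = 11.75. Best-responding. ✓
Player 2 (type L), facing B: X gives -4, Y gives 14. Proposed X is not best — profitable deviation exists. ✗
Player 2 (type H), facing B: X gives 6, Y gives 8. Proposed Y is best. ✓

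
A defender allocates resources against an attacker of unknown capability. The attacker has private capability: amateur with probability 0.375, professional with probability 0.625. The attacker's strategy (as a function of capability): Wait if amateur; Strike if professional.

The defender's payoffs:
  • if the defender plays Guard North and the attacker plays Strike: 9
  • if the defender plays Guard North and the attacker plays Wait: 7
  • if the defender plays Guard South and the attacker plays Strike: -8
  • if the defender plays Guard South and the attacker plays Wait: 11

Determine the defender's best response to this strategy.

Guard North

E[Guard North] = 0.375·(7) + 0.625·(9) = 8.25
E[Guard South] = 0.375·(11) + 0.625·(-8) = -0.875
Best response: Guard North (8.25 is the largest).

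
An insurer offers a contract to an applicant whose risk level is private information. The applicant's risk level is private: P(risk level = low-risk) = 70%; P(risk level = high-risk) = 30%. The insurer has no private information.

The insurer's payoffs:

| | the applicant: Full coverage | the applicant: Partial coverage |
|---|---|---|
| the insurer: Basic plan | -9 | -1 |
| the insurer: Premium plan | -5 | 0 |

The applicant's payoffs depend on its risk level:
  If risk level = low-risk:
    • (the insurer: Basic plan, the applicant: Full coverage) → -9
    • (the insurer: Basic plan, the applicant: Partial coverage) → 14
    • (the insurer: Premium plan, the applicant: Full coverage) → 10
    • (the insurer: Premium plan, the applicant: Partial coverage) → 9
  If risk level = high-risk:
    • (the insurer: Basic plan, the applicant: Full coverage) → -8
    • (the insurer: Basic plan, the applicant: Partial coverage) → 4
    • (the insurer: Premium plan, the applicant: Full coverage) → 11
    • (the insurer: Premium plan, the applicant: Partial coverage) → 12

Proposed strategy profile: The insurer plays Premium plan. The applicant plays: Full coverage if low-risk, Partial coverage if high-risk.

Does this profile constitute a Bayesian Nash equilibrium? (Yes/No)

Yes

A profile is a BNE iff every type of every player is best-responding given beliefs about the other side.
The insurer plays Premium plan: E[Premium plan] = 0.7·(-5) + 0.3·(0) = -3.5; E[Basic plan] = -6.6. Best-responding. ✓
The applicant (risk level low-risk), facing Premium plan: Full coverage gives 10, Partial coverage gives 9. Proposed Full coverage is best. ✓
The applicant (risk level high-risk), facing Premium plan: Full coverage gives 11, Partial coverage gives 12. Proposed Partial coverage is best. ✓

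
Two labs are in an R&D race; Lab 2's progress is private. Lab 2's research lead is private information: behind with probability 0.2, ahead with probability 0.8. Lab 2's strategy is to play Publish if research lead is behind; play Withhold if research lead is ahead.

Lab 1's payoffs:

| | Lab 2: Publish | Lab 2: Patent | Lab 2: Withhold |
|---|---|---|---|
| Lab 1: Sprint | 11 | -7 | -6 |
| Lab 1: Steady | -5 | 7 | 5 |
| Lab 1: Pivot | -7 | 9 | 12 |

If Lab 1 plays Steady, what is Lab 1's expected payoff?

E[Steady] = 0.2·(-5) + 0.8·5 = (-1) + 4 = 3

3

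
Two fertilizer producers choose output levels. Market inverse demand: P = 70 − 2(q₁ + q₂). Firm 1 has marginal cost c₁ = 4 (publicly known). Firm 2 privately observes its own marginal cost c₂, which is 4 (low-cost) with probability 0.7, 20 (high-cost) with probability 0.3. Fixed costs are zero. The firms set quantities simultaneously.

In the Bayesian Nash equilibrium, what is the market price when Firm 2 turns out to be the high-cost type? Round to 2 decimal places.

Type-c best response for Firm 2: q₂(c) = (70 − c)/4 − q₁/2.
Firm 1 maximizes expected profit; its first-order condition is 70 − 4q₁ − 2E[q₂] − 4 = 0.
Substituting E[q₂] and solving: E[c₂] = 8.8, so q₁ = (70 − 2·4 + 8.8)/6 = 11.8.
q₂(high-cost) = 6.6, so P = 70 − 2·(11.8 + 6.6) = 33.2.

33.20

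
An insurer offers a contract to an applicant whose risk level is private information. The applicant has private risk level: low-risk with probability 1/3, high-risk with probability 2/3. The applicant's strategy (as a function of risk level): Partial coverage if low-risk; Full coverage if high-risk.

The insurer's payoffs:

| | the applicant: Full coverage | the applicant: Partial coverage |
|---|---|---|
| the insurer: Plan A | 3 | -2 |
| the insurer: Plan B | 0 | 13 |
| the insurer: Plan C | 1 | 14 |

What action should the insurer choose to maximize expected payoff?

E[Plan A] = 1/3·(-2) + 2/3·(3) = 4/3
E[Plan B] = 1/3·(13) + 2/3·(0) = 13/3
E[Plan C] = 1/3·(14) + 2/3·(1) = 16/3
Best response: Plan C (16/3 is the largest).

Plan C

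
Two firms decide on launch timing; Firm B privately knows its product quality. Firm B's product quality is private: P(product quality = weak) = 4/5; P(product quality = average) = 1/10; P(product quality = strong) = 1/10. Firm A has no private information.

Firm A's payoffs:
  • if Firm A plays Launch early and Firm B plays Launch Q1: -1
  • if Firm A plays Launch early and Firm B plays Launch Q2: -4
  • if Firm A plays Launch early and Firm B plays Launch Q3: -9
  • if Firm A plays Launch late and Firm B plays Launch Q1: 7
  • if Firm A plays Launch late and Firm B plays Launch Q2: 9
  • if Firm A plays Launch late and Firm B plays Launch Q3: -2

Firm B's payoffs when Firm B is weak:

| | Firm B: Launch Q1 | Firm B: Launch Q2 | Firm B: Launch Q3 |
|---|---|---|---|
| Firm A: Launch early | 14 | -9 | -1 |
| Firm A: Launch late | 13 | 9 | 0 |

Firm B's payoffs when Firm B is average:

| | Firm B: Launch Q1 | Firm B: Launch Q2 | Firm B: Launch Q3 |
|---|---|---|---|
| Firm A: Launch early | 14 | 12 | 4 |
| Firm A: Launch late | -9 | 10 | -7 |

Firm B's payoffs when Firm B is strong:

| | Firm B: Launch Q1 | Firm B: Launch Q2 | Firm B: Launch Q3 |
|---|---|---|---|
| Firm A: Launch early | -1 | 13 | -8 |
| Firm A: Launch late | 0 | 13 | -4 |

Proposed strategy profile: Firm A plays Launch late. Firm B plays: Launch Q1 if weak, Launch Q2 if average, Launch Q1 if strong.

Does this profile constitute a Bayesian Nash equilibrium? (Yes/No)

Firm A plays Launch late: E[Launch late] = 4/5·(7) + 1/10·(9) + 1/10·(7) = 36/5; E[Launch early] = -13/10. Best-responding. ✓
Firm B (product quality weak), facing Launch late: Launch Q1 gives 13, Launch Q2 gives 9, Launch Q3 gives 0. Proposed Launch Q1 is best. ✓
Firm B (product quality average), facing Launch late: Launch Q1 gives -9, Launch Q2 gives 10, Launch Q3 gives -7. Proposed Launch Q2 is best. ✓
Firm B (product quality strong), facing Launch late: Launch Q1 gives 0, Launch Q2 gives 13, Launch Q3 gives -4. Proposed Launch Q1 is not best — profitable deviation exists. ✗

No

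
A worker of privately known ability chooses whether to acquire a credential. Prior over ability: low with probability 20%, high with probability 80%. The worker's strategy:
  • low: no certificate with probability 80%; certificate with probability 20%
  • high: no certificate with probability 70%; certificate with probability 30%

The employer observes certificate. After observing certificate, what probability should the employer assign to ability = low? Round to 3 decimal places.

Apply Bayes' rule using the sender's strategy as the likelihood.
P(certificate) = 0.2·0.2 + 0.8·0.3 = 0.28
P(low | certificate) = (0.2·0.2) / 0.28 = 0.04 / 0.28 = 0.142857

0.143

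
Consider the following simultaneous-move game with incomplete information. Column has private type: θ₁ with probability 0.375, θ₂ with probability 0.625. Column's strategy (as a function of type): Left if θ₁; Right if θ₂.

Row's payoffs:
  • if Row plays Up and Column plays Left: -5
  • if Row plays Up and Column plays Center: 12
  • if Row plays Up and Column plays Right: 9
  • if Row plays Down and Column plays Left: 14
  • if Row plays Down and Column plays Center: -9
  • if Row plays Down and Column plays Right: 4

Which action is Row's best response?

Down

Compute Row's expected payoff for each action, taking the expectation over Column's type.
E[Up] = 0.375·(-5) + 0.625·(9) = 3.75
E[Down] = 0.375·(14) + 0.625·(4) = 7.75
Best response: Down (7.75 is the largest).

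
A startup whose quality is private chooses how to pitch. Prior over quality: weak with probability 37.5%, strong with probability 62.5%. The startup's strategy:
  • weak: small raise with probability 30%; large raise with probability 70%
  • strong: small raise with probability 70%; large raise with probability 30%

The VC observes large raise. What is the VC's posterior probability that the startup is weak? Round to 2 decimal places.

0.58

P(large raise) = 0.375·0.7 + 0.625·0.3 = 0.45
P(weak | large raise) = (0.375·0.7) / 0.45 = 0.2625 / 0.45 = 0.583333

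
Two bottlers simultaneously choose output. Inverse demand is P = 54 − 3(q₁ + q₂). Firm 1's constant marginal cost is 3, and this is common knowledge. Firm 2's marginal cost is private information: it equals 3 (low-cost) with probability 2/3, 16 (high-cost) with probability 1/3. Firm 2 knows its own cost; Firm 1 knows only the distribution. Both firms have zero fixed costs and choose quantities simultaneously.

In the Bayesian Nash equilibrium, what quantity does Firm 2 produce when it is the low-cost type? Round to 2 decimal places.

5.43

Firm 2 with cost c maximizes (54 − 3(q₁+q₂) − c)·q₂, giving q₂(c) = (54 − c − 3q₁)/6.
E[c₂] = 2/3·3 + 1/3·16 = 7.33333
Firm 1's FOC against E[q₂] yields q₁ = (54 − 2·3 + E[c₂])/9 = (54 − 6 + 7.33333)/9 = 6.14815.
q₂(low-cost) = (54 − 3 − 3·6.14815)/6 = 5.42593.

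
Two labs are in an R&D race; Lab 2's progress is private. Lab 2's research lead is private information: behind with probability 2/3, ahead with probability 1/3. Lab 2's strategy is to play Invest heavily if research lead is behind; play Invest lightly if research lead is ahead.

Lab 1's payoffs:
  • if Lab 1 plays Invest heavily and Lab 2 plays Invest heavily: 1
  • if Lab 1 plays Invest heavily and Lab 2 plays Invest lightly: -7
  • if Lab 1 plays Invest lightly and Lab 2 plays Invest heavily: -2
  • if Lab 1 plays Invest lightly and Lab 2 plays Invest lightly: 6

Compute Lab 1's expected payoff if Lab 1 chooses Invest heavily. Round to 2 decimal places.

E[Invest heavily] = 2/3·1 + 1/3·(-7) = 2/3 + (-7/3) = -5/3

-1.67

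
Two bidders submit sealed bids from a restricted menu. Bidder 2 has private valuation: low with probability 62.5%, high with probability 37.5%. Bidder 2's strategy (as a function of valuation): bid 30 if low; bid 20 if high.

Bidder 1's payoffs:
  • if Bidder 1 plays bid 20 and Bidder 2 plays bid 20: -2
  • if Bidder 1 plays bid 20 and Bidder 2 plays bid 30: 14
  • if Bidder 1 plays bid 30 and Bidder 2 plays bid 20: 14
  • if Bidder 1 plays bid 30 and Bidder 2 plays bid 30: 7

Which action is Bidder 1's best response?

bid 30

E[bid 20] = 0.625·(14) + 0.375·(-2) = 8
E[bid 30] = 0.625·(7) + 0.375·(14) = 9.625
Best response: bid 30 (9.625 is the largest).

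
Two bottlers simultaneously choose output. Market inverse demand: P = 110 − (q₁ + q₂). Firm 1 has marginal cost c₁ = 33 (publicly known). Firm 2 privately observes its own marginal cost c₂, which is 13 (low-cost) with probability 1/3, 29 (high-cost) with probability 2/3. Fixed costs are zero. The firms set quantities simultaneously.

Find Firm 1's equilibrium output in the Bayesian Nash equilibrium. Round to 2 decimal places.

Firm 2 with cost c maximizes (110 − (q₁+q₂) − c)·q₂, giving q₂(c) = (110 − c − q₁)/2.
E[c₂] = 1/3·13 + 2/3·29 = 23.6667
Firm 1's FOC against E[q₂] yields q₁ = (110 − 2·33 + E[c₂])/3 = (110 − 66 + 23.6667)/3 = 22.5556.

22.56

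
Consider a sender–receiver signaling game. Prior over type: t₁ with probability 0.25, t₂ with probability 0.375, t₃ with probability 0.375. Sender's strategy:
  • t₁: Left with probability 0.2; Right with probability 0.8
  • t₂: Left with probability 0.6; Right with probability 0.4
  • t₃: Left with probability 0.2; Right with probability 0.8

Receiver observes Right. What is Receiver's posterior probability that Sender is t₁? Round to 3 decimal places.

Apply Bayes' rule using the sender's strategy as the likelihood.
P(Right) = 0.25·0.8 + 0.375·0.4 + 0.375·0.8 = 0.65
P(t₁ | Right) = (0.25·0.8) / 0.65 = 0.2 / 0.65 = 0.307692

0.308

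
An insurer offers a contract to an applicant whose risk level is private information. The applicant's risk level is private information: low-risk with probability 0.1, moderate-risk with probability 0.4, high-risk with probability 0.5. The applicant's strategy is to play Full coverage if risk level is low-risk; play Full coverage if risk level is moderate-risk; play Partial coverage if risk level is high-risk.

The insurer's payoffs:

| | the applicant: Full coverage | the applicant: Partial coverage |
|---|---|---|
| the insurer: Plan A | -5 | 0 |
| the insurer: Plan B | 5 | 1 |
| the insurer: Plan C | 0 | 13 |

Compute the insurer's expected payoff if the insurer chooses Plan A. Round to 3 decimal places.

Take the expectation over the applicant's risk level, weighting each type's action by its prior probability.
E[Plan A] = 0.1·(-5) + 0.4·(-5) + 0.5·0 = (-0.5) + (-2) + 0 = -2.5

-2.500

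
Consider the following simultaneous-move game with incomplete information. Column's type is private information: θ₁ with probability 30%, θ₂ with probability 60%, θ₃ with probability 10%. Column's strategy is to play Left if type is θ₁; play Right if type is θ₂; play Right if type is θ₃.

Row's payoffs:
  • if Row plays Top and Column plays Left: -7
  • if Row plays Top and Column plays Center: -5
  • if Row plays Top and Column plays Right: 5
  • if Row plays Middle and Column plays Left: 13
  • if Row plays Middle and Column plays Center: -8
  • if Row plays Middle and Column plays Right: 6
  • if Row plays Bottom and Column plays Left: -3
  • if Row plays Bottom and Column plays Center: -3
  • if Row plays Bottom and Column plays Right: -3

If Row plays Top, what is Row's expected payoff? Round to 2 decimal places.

1.40

Take the expectation over Column's type, weighting each type's action by its prior probability.
E[Top] = 0.3·(-7) + 0.6·5 + 0.1·5 = (-2.1) + 3 + 0.5 = 1.4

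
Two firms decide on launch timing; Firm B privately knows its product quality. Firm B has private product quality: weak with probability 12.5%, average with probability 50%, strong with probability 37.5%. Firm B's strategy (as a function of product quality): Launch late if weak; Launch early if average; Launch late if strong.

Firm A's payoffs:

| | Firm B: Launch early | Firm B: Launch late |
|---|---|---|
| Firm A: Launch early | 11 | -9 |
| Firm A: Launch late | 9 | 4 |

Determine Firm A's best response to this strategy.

E[Launch early] = 0.125·(-9) + 0.5·(11) + 0.375·(-9) = 1
E[Launch late] = 0.125·(4) + 0.5·(9) + 0.375·(4) = 6.5
Best response: Launch late (6.5 is the largest).

Launch late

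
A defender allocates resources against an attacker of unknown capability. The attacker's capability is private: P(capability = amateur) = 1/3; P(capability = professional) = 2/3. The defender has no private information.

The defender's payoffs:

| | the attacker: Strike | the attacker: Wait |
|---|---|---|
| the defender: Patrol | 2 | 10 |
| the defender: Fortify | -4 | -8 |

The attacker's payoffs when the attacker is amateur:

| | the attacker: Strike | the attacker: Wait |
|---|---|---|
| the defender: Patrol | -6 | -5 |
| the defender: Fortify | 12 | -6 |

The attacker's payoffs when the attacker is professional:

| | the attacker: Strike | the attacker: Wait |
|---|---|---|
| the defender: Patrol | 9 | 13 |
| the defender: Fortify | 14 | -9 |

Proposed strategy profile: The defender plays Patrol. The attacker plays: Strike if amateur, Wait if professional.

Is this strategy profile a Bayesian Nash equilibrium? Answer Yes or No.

No

The defender plays Patrol: E[Patrol] = 1/3·(2) + 2/3·(10) = 22/3; E[Fortify] = -20/3. Best-responding. ✓
The attacker (capability amateur), facing Patrol: Strike gives -6, Wait gives -5. Proposed Strike is not best — profitable deviation exists. ✗
The attacker (capability professional), facing Patrol: Strike gives 9, Wait gives 13. Proposed Wait is best. ✓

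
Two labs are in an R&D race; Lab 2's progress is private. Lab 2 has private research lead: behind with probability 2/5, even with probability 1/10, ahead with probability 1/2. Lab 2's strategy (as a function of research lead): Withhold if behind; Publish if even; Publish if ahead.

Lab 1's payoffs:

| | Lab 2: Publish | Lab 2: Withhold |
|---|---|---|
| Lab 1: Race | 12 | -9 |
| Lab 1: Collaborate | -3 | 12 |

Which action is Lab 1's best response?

Race

Compute Lab 1's expected payoff for each action, taking the expectation over Lab 2's type.
E[Race] = 2/5·(-9) + 1/10·(12) + 1/2·(12) = 18/5
E[Collaborate] = 2/5·(12) + 1/10·(-3) + 1/2·(-3) = 3
Best response: Race (18/5 is the largest).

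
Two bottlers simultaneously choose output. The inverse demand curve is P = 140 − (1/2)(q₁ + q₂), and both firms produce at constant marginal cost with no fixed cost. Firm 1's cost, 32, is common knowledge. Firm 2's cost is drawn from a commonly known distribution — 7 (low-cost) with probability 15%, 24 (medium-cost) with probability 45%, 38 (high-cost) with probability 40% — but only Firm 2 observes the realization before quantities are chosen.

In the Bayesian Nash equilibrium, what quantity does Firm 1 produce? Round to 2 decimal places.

Type-c best response for Firm 2: q₂(c) = (140 − c) − q₁/2.
Firm 1 maximizes expected profit; its first-order condition is 140 − q₁ − (1/2)E[q₂] − 32 = 0.
Substituting E[q₂] and solving: E[c₂] = 27.05, so q₁ = (140 − 2·32 + 27.05)/(3/2) = 68.7.

68.70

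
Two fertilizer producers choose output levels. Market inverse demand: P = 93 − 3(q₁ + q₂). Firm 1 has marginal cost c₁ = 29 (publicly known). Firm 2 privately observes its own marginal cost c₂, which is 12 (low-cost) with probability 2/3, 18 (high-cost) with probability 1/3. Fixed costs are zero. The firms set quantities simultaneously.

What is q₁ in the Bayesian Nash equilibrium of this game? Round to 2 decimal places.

5.44

Type-c best response for Firm 2: q₂(c) = (93 − c)/6 − q₁/2.
Firm 1 maximizes expected profit; its first-order condition is 93 − 6q₁ − 3E[q₂] − 29 = 0.
Substituting E[q₂] and solving: E[c₂] = 14, so q₁ = (93 − 2·29 + 14)/9 = 5.44444.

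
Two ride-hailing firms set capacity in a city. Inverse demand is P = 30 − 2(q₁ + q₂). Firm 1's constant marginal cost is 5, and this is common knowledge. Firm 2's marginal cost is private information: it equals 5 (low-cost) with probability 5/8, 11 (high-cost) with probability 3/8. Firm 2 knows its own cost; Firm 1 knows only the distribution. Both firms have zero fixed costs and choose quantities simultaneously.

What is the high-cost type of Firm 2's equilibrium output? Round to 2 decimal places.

2.48

Firm 2 with cost c maximizes (30 − 2(q₁+q₂) − c)·q₂, giving q₂(c) = (30 − c − 2q₁)/4.
E[c₂] = 5/8·5 + 3/8·11 = 7.25
Firm 1's FOC against E[q₂] yields q₁ = (30 − 2·5 + E[c₂])/6 = (30 − 10 + 7.25)/6 = 4.54167.
q₂(high-cost) = (30 − 11 − 2·4.54167)/4 = 2.47917.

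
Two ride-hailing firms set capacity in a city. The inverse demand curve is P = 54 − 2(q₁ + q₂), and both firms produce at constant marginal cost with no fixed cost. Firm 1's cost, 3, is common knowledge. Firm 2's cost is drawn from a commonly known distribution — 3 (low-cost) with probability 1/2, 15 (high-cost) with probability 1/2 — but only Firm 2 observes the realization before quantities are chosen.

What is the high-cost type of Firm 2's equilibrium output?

Type-c best response for Firm 2: q₂(c) = (54 − c)/4 − q₁/2.
Firm 1 maximizes expected profit; its first-order condition is 54 − 4q₁ − 2E[q₂] − 3 = 0.
Substituting E[q₂] and solving: E[c₂] = 9, so q₁ = (54 − 2·3 + 9)/6 = 9.5.
q₂(high-cost) = (54 − 15 − 2·9.5)/4 = 5.

5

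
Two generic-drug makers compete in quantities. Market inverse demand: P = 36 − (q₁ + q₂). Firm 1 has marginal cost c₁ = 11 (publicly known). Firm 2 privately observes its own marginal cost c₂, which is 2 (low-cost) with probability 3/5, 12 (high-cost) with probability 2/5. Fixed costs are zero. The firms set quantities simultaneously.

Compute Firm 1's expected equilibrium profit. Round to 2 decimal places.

Type-c best response for Firm 2: q₂(c) = (36 − c)/2 − q₁/2.
Firm 1 maximizes expected profit; its first-order condition is 36 − 2q₁ − E[q₂] − 11 = 0.
Substituting E[q₂] and solving: E[c₂] = 6, so q₁ = (36 − 2·11 + 6)/3 = 6.66667.
E[P] = 36 − (q₁ + E[q₂]) = 17.6667; Firm 1's expected profit = (E[P] − 11)·q₁ = (17.6667 − 11)·6.66667 = 44.4444.

44.44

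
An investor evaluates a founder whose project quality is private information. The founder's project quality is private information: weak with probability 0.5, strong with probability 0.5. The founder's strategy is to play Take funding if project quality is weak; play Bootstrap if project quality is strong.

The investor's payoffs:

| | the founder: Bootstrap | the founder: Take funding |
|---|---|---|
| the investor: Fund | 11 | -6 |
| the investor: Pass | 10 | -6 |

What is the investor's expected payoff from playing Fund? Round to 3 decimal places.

E[Fund] = 0.5·(-6) + 0.5·11 = (-3) + 5.5 = 2.5

2.500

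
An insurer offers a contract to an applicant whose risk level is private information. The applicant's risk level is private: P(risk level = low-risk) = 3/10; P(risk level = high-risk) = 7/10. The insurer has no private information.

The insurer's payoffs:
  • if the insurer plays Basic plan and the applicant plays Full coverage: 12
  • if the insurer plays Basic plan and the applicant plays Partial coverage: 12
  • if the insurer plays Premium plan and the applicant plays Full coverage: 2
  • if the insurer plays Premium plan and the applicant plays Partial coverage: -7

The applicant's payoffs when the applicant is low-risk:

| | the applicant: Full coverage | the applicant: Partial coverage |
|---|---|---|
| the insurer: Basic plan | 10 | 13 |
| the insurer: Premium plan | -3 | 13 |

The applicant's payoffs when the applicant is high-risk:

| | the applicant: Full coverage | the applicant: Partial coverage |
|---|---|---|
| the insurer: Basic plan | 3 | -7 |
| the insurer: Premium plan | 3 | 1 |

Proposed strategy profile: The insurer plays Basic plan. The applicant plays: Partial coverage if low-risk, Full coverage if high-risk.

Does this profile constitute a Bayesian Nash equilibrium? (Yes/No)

The insurer plays Basic plan: E[Basic plan] = 3/10·(12) + 7/10·(12) = 12; E[Premium plan] = -7/10. Best-responding. ✓
The applicant (risk level low-risk), facing Basic plan: Full coverage gives 10, Partial coverage gives 13. Proposed Partial coverage is best. ✓
The applicant (risk level high-risk), facing Basic plan: Full coverage gives 3, Partial coverage gives -7. Proposed Full coverage is best. ✓

Yes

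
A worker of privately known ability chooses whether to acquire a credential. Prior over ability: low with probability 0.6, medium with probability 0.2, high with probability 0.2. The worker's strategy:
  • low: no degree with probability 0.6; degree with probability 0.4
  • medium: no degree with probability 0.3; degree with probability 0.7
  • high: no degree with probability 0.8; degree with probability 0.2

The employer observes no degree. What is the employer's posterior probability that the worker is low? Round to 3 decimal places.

P(no degree) = 0.6·0.6 + 0.2·0.3 + 0.2·0.8 = 0.58
P(low | no degree) = (0.6·0.6) / 0.58 = 0.36 / 0.58 = 0.62069

0.621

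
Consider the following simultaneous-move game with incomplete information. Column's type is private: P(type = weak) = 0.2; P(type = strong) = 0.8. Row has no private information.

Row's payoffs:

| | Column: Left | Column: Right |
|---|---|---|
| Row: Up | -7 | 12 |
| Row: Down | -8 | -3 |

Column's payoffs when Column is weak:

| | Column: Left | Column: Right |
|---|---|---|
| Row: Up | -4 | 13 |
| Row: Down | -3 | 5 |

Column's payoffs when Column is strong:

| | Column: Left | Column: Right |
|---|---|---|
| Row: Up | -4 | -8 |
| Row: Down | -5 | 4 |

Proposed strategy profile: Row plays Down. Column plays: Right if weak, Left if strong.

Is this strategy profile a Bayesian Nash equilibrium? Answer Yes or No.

A profile is a BNE iff every type of every player is best-responding given beliefs about the other side.
Row plays Down: E[Down] = 0.2·(-3) + 0.8·(-8) = -7; E[Up] = -3.2. Not best-responding. ✗
Column (type weak), facing Down: Left gives -3, Right gives 5. Proposed Right is best. ✓
Column (type strong), facing Down: Left gives -5, Right gives 4. Proposed Left is not best — profitable deviation exists. ✗

No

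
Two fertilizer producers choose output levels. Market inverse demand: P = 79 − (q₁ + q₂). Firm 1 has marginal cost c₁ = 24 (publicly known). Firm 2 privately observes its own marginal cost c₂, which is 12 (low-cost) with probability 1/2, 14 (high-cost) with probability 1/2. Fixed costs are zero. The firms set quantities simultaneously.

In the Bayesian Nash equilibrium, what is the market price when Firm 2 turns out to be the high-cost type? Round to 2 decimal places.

Type-c best response for Firm 2: q₂(c) = (79 − c)/2 − q₁/2.
Firm 1 maximizes expected profit; its first-order condition is 79 − 2q₁ − E[q₂] − 24 = 0.
Substituting E[q₂] and solving: E[c₂] = 13, so q₁ = (79 − 2·24 + 13)/3 = 14.6667.
q₂(high-cost) = 25.1667, so P = 79 − (14.6667 + 25.1667) = 39.1667.

39.17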